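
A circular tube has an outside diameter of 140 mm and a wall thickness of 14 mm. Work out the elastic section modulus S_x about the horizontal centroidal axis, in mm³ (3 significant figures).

Decompose the section into non-overlapping parts with the origin at the bottom-left of its bounding rectangle.
Outer circle: ⌀140, A = 15 394 mm², y = 70 mm, Ī = 18 857 410 mm⁴.
Bore (subtracted): ⌀112, A = 9 852 mm², y = 70 mm, Ī = 7 723 995 mm⁴.
By symmetry the centroid is at mid-height, ȳ = 70 mm.
All pieces are centred on the horizontal centroidal axis, so I = ΣĪ (holes subtracted) = 11 133 415 mm⁴.
Extreme fibre distance c = 70 mm; S = I/c = 159 049 mm³.

S_x ≈ 1.59 × 10⁵ mm³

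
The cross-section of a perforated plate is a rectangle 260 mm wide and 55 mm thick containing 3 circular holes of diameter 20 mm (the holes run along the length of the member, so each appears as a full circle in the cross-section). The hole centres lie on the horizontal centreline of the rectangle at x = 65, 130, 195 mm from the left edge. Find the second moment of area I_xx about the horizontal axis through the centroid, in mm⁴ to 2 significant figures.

I_xx ≈ 3.6 × 10⁶ mm⁴

Break the section into simple shapes (no overlaps), measuring from the bottom-left corner of the bounding box.
Plate: 260 × 55, A = 14 300 mm², y = 27.5 mm, Ī = 3 604 792 mm⁴.
Hole 1 (subtracted): ⌀20, A = 314.2 mm², y = 27.5 mm, Ī = 7 854 mm⁴.
Hole 2 (subtracted): ⌀20, A = 314.2 mm², y = 27.5 mm, Ī = 7 854 mm⁴.
Hole 3 (subtracted): ⌀20, A = 314.2 mm², y = 27.5 mm, Ī = 7 854 mm⁴.
By symmetry the centroid is at mid-height, ȳ = 27.5 mm.
All pieces are centred on the horizontal axis through the centroid, so I = ΣĪ (holes subtracted) = 3 581 230 mm⁴.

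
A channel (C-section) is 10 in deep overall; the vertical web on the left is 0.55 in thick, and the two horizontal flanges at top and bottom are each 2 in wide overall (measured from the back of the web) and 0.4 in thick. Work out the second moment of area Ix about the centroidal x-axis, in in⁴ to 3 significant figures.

Ix ≈ 72.6 in⁴

Decompose the section into non-overlapping parts with the origin at the bottom-left of its bounding rectangle.
Web: 0.55 × 10, A = 5.5 in², y = 5 in, Ī = 45.833 in⁴.
Top flange (beyond web): 1.45 × 0.4, A = 0.58 in², y = 9.8 in, Ī = 0.0077333 in⁴.
Bottom flange (beyond web): 1.45 × 0.4, A = 0.58 in², y = 0.2 in, Ī = 0.0077333 in⁴.
By symmetry the centroid is at mid-height, ȳ = 5 in.
Transfer each piece to the centroidal x-axis using Ī + A·d² with d = y − 5:
  web: d = 0 in → contributes +45.833 in⁴
  top flange (beyond web): d = 4.8 in → contributes +13.371 in⁴
  bottom flange (beyond web): d = -4.8 in → contributes +13.371 in⁴
Total I = 72.575 in⁴.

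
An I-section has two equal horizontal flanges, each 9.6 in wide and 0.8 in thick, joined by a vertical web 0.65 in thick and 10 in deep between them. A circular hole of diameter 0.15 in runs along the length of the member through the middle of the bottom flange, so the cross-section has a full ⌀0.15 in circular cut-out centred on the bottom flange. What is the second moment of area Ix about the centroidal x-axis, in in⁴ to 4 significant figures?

Split into non-overlapping primitives; take the origin at the lower-left of the bounding box.
Bottom flange: 9.6 × 0.8, A = 7.68 in², y = 0.4 in, Ī = 0.4096 in⁴.
Web: 0.65 × 10, A = 6.5 in², y = 5.8 in, Ī = 54.1667 in⁴.
Top flange: 9.6 × 0.8, A = 7.68 in², y = 11.2 in, Ī = 0.4096 in⁴.
Hole (subtracted): ⌀0.15, A = 0.0176715 in², y = 0.4 in, Ī = 0.0000248505 in⁴.
Centroid: ȳ = ΣA·y / ΣA = 5.80437 in.
Transfer each piece to the centroidal x-axis using Ī + A·d² with d = y − 5.80437:
  bottom flange: d = -5.40437 in → contributes +224.721 in⁴
  web: d = -0.00436885 in → contributes +54.1668 in⁴
  top flange: d = 5.39563 in → contributes +223.996 in⁴
  hole: d = -5.40437 in → contributes −0.516159 in⁴
Total I = 502.368 in⁴.

Ix ≈ 502.4 in⁴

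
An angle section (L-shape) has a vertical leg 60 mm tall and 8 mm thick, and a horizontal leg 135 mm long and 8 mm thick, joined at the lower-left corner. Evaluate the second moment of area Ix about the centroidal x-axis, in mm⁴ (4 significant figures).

Decompose the section into non-overlapping parts with the origin at the bottom-left of its bounding rectangle.
Vertical leg: 8 × 60, A = 480 mm², y = 30 mm, Ī = 144 000 mm⁴.
Horizontal leg (remainder): 127 × 8, A = 1 016 mm², y = 4 mm, Ī = 5418.67 mm⁴.
Centroid: ȳ = ΣA·y / ΣA = 12.3422 mm.
Transfer each piece to the centroidal x-axis using Ī + A·d² with d = y − 12.3422:
  vertical leg: d = 17.6578 mm → contributes +293 662 mm⁴
  horizontal leg (remainder): d = -8.34225 mm → contributes +76125.2 mm⁴
Total I = 369 787 mm⁴.

Ix ≈ 3.698 × 10⁵ mm⁴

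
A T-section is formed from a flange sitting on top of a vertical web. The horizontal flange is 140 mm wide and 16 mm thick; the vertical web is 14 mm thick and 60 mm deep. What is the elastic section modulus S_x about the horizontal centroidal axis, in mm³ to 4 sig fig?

Decompose the section into non-overlapping parts with the origin at the bottom-left of its bounding rectangle.
Flange: 140 × 16, A = 2 240 mm², y = 68 mm, Ī = 47786.7 mm⁴.
Web: 14 × 60, A = 840 mm², y = 30 mm, Ī = 252 000 mm⁴.
Centroid: ȳ = ΣA·y / ΣA = 57.6364 mm.
Transfer each piece to the horizontal centroidal axis using Ī + A·d² with d = y − 57.6364:
  flange: d = 10.3636 mm → contributes +288 374 mm⁴
  web: d = -27.6364 mm → contributes +893 566 mm⁴
Total I = 1 181 939 mm⁴.
Extreme fibre distance c = 57.6364 mm; S = I/c = 20506.8 mm³.

S_x ≈ 2.051 × 10⁴ mm³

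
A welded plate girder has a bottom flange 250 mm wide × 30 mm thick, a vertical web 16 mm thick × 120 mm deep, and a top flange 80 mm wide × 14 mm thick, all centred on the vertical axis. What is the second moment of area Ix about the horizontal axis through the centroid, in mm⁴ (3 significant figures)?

Ix ≈ 2.76 × 10⁷ mm⁴

Decompose the section into non-overlapping parts with the origin at the bottom-left of its bounding rectangle.
Bottom plate: 250 × 30, A = 7 500 mm², y = 15 mm, Ī = 562 500 mm⁴.
Web plate: 16 × 120, A = 1 920 mm², y = 90 mm, Ī = 2 304 000 mm⁴.
Top plate: 80 × 14, A = 1 120 mm², y = 157 mm, Ī = 18 293 mm⁴.
Centroid: ȳ = ΣA·y / ΣA = 43.751 mm.
Transfer each piece to the horizontal axis through the centroid using Ī + A·d² with d = y − 43.751:
  bottom plate: d = -28.751 mm → contributes +6 762 332 mm⁴
  web plate: d = 46.249 mm → contributes +6 410 747 mm⁴
  top plate: d = 113.25 mm → contributes +14 382 562 mm⁴
Total I = 27 555 642 mm⁴.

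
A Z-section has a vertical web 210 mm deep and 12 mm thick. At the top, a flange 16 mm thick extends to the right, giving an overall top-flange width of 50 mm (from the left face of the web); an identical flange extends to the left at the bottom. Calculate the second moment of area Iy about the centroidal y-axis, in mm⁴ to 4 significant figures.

Iy ≈ 9.366 × 10⁵ mm⁴

Decompose the section into non-overlapping parts with the origin at the bottom-left of its bounding rectangle.
Web: 12 × 210, A = 2 520 mm², x = 44 mm, Ī = 30 240 mm⁴.
Top flange (beyond web): 38 × 16, A = 608 mm², x = 69 mm, Ī = 73162.7 mm⁴.
Bottom flange (beyond web): 38 × 16, A = 608 mm², x = 19 mm, Ī = 73162.7 mm⁴.
Centroid: x̄ = ΣA·x / ΣA = 44 mm.
Transfer each piece to the centroidal y-axis using Ī + A·d² with d = x − 44:
  web: d = 0 mm → contributes +30 240 mm⁴
  top flange (beyond web): d = 25 mm → contributes +453 163 mm⁴
  bottom flange (beyond web): d = -25 mm → contributes +453 163 mm⁴
Total I = 936 565 mm⁴.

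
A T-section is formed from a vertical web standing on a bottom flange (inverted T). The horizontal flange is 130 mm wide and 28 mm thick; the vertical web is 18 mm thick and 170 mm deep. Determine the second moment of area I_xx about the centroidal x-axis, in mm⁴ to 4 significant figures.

I_xx ≈ 2.390 × 10⁷ mm⁴

Break the section into simple shapes (no overlaps), measuring from the bottom-left corner of the bounding box.
Flange: 130 × 28, A = 3 640 mm², y = 14 mm, Ī = 237 813 mm⁴.
Web: 18 × 170, A = 3 060 mm², y = 113 mm, Ī = 7 369 500 mm⁴.
Centroid: ȳ = ΣA·y / ΣA = 59.2149 mm.
Transfer each piece to the centroidal x-axis using Ī + A·d² with d = y − 59.2149:
  flange: d = -45.2149 mm → contributes +7 679 391 mm⁴
  web: d = 53.7851 mm → contributes +16 221 573 mm⁴
Total I = 23 900 964 mm⁴.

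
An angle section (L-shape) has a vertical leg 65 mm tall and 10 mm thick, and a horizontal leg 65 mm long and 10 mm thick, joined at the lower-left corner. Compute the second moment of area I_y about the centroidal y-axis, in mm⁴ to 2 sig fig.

Decompose the section into non-overlapping parts with the origin at the bottom-left of its bounding rectangle.
Vertical leg: 10 × 65, A = 650 mm², x = 5 mm, Ī = 5 417 mm⁴.
Horizontal leg (remainder): 55 × 10, A = 550 mm², x = 37.5 mm, Ī = 138 646 mm⁴.
Centroid: x̄ = ΣA·x / ΣA = 19.9 mm.
Transfer each piece to the centroidal y-axis using Ī + A·d² with d = x − 19.9:
  vertical leg: d = -14.9 mm → contributes +149 642 mm⁴
  horizontal leg (remainder): d = 17.6 mm → contributes +309 095 mm⁴
Total I = 458 737 mm⁴.

I_y ≈ 4.6 × 10⁵ mm⁴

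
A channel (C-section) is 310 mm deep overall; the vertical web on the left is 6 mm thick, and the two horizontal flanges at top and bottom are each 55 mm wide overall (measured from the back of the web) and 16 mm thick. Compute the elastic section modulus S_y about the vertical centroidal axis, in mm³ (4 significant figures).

S_y ≈ 2.442 × 10⁴ mm³

Break the section into simple shapes (no overlaps), measuring from the bottom-left corner of the bounding box.
Web: 6 × 310, A = 1 860 mm², x = 3 mm, Ī = 5 580 mm⁴.
Top flange (beyond web): 49 × 16, A = 784 mm², x = 30.5 mm, Ī = 156 865 mm⁴.
Bottom flange (beyond web): 49 × 16, A = 784 mm², x = 30.5 mm, Ī = 156 865 mm⁴.
Centroid: x̄ = ΣA·x / ΣA = 15.5788 mm.
Transfer each piece to the vertical centroidal axis using Ī + A·d² with d = x − 15.5788:
  web: d = -12.5788 mm → contributes +299 879 mm⁴
  top flange (beyond web): d = 14.9212 mm → contributes +331 418 mm⁴
  bottom flange (beyond web): d = 14.9212 mm → contributes +331 418 mm⁴
Total I = 962 714 mm⁴.
Extreme fibre distance c = 39.4212 mm; S = I/c = 24421.2 mm³.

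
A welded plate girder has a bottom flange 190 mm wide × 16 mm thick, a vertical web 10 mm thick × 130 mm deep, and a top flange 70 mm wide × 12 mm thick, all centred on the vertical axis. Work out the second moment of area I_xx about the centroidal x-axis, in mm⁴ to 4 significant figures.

I_xx ≈ 1.726 × 10⁷ mm⁴

Split into non-overlapping primitives; take the origin at the lower-left of the bounding box.
Bottom plate: 190 × 16, A = 3 040 mm², y = 8 mm, Ī = 64853.3 mm⁴.
Web plate: 10 × 130, A = 1 300 mm², y = 81 mm, Ī = 1 830 833 mm⁴.
Top plate: 70 × 12, A = 840 mm², y = 152 mm, Ī = 10 080 mm⁴.
Centroid: ȳ = ΣA·y / ΣA = 49.6718 mm.
Transfer each piece to the centroidal x-axis using Ī + A·d² with d = y − 49.6718:
  bottom plate: d = -41.6718 mm → contributes +5 343 935 mm⁴
  web plate: d = 31.3282 mm → contributes +3 106 725 mm⁴
  top plate: d = 102.328 mm → contributes +8 805 768 mm⁴
Total I = 17 256 429 mm⁴.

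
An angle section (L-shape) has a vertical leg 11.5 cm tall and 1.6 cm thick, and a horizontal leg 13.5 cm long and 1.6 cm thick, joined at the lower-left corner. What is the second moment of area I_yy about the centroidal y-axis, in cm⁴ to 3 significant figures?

I_yy ≈ 655 cm⁴

Treat the section as a set of non-overlapping primitives; coordinates are from the bounding-box lower-left.
Vertical leg: 1.6 × 11.5, A = 18.4 cm², x = 0.8 cm, Ī = 3.9253 cm⁴.
Horizontal leg (remainder): 11.9 × 1.6, A = 19.04 cm², x = 7.55 cm, Ī = 224.69 cm⁴.
Centroid: x̄ = ΣA·x / ΣA = 4.2327 cm.
Transfer each piece to the centroidal y-axis using Ī + A·d² with d = x − 4.2327:
  vertical leg: d = -3.4327 cm → contributes +220.74 cm⁴
  horizontal leg (remainder): d = 3.3173 cm → contributes +434.21 cm⁴
Total I = 654.95 cm⁴.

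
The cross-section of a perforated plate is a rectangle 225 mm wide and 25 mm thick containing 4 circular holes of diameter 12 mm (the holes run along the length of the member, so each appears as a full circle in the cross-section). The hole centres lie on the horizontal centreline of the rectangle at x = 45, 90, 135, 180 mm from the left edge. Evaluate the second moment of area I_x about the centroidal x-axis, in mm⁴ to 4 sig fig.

I_x ≈ 2.889 × 10⁵ mm⁴

Break the section into simple shapes (no overlaps), measuring from the bottom-left corner of the bounding box.
Plate: 225 × 25, A = 5 625 mm², y = 12.5 mm, Ī = 292 969 mm⁴.
Hole 1 (subtracted): ⌀12, A = 113.097 mm², y = 12.5 mm, Ī = 1017.88 mm⁴.
Hole 2 (subtracted): ⌀12, A = 113.097 mm², y = 12.5 mm, Ī = 1017.88 mm⁴.
Hole 3 (subtracted): ⌀12, A = 113.097 mm², y = 12.5 mm, Ī = 1017.88 mm⁴.
Hole 4 (subtracted): ⌀12, A = 113.097 mm², y = 12.5 mm, Ī = 1017.88 mm⁴.
By symmetry the centroid is at mid-height, ȳ = 12.5 mm.
All pieces are centred on the centroidal x-axis, so I = ΣĪ (holes subtracted) = 288 897 mm⁴.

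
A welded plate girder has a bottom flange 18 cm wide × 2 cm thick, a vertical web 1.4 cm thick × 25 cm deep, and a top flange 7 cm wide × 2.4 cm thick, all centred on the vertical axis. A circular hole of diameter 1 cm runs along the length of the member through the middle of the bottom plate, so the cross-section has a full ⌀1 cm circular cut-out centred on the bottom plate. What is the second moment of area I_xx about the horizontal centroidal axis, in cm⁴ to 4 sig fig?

Break the section into simple shapes (no overlaps), measuring from the bottom-left corner of the bounding box.
Bottom plate: 18 × 2, A = 36 cm², y = 1 cm, Ī = 12 cm⁴.
Web plate: 1.4 × 25, A = 35 cm², y = 14.5 cm, Ī = 1822.92 cm⁴.
Top plate: 7 × 2.4, A = 16.8 cm², y = 28.2 cm, Ī = 8.064 cm⁴.
Hole (subtracted): ⌀1, A = 0.785398 cm², y = 1 cm, Ī = 0.0490874 cm⁴.
Centroid: ȳ = ΣA·y / ΣA = 11.6817 cm.
Transfer each piece to the horizontal centroidal axis using Ī + A·d² with d = y − 11.6817:
  bottom plate: d = -10.6817 cm → contributes +4119.52 cm⁴
  web plate: d = 2.81834 cm → contributes +2100.92 cm⁴
  top plate: d = 16.5183 cm → contributes +4592.04 cm⁴
  hole: d = -10.6817 cm → contributes −89.6613 cm⁴
Total I = 10722.8 cm⁴.

I_xx ≈ 1.072 × 10⁴ cm⁴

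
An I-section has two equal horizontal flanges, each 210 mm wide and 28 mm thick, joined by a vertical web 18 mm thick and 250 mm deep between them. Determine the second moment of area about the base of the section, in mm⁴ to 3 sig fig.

I_base ≈ 6.32 × 10⁸ mm⁴

Break the section into simple shapes (no overlaps), measuring from the bottom-left corner of the bounding box.
Bottom flange: 210 × 28, A = 5 880 mm², y = 14 mm, Ī = 384 160 mm⁴.
Web: 18 × 250, A = 4 500 mm², y = 153 mm, Ī = 23 437 500 mm⁴.
Top flange: 210 × 28, A = 5 880 mm², y = 292 mm, Ī = 384 160 mm⁴.
Transfer each piece to the bottom edge using Ī + A·d² with d = y − 0:
  bottom flange: d = 14 mm → contributes +1 536 640 mm⁴
  web: d = 153 mm → contributes +128 778 000 mm⁴
  top flange: d = 292 mm → contributes +501 736 480 mm⁴
Total I = 632 051 120 mm⁴.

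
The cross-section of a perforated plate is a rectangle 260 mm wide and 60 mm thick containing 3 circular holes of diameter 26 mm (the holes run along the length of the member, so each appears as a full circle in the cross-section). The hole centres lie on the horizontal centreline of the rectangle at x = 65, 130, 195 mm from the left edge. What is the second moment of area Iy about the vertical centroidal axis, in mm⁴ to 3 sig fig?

Iy ≈ 8.33 × 10⁷ mm⁴

Break the section into simple shapes (no overlaps), measuring from the bottom-left corner of the bounding box.
Plate: 260 × 60, A = 15 600 mm², x = 130 mm, Ī = 87 880 000 mm⁴.
Hole 1 (subtracted): ⌀26, A = 530.93 mm², x = 65 mm, Ī = 22 432 mm⁴.
Hole 2 (subtracted): ⌀26, A = 530.93 mm², x = 130 mm, Ī = 22 432 mm⁴.
Hole 3 (subtracted): ⌀26, A = 530.93 mm², x = 195 mm, Ī = 22 432 mm⁴.
By symmetry the centroid is at mid-width, x̄ = 130 mm.
Transfer each piece to the vertical centroidal axis using Ī + A·d² with d = x − 130:
  plate: d = 0 mm → contributes +87 880 000 mm⁴
  hole 1: d = -65 mm → contributes −2 265 607 mm⁴
  hole 2: d = 0 mm → contributes −22 432 mm⁴
  hole 3: d = 65 mm → contributes −2 265 607 mm⁴
Total I = 83 326 353 mm⁴.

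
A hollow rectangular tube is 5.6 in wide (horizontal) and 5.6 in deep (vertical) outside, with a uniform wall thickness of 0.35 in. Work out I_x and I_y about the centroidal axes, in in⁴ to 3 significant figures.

Decompose the section into non-overlapping parts with the origin at the bottom-left of its bounding rectangle.
Outer rectangle: 5.6 × 5.6, A = 31.36 in², y = 2.8 in, Ī = 81.954 in⁴.
Inner void (subtracted): 4.9 × 4.9, A = 24.01 in², y = 2.8 in, Ī = 48.04 in⁴.
By symmetry the centroid is at mid-height, ȳ = 2.8 in.
All pieces are centred on the centroidal x-axis, so I = ΣĪ (holes subtracted) = 33.914 in⁴.
Repeating about the centroidal y-axis gives I_y = 33.914 in⁴.

I_x ≈ 33.9 in⁴, I_y ≈ 33.9 in⁴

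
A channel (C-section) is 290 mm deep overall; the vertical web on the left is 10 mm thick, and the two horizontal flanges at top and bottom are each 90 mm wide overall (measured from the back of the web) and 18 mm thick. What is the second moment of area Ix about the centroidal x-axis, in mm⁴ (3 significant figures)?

Split into non-overlapping primitives; take the origin at the lower-left of the bounding box.
Web: 10 × 290, A = 2 900 mm², y = 145 mm, Ī = 20 324 167 mm⁴.
Top flange (beyond web): 80 × 18, A = 1 440 mm², y = 281 mm, Ī = 38 880 mm⁴.
Bottom flange (beyond web): 80 × 18, A = 1 440 mm², y = 9 mm, Ī = 38 880 mm⁴.
By symmetry the centroid is at mid-height, ȳ = 145 mm.
Transfer each piece to the centroidal x-axis using Ī + A·d² with d = y − 145:
  web: d = 0 mm → contributes +20 324 167 mm⁴
  top flange (beyond web): d = 136 mm → contributes +26 673 120 mm⁴
  bottom flange (beyond web): d = -136 mm → contributes +26 673 120 mm⁴
Total I = 73 670 407 mm⁴.

Ix ≈ 7.37 × 10⁷ mm⁴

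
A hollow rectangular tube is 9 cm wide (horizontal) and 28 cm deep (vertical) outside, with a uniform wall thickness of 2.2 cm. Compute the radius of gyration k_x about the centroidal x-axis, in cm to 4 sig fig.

k_x ≈ 8.925 cm

Treat the section as a set of non-overlapping primitives; coordinates are from the bounding-box lower-left.
Outer rectangle: 9 × 28, A = 252 cm², y = 14 cm, Ī = 16 464 cm⁴.
Inner void (subtracted): 4.6 × 23.6, A = 108.56 cm², y = 14 cm, Ī = 5038.63 cm⁴.
By symmetry the centroid is at mid-height, ȳ = 14 cm.
All pieces are centred on the centroidal x-axis, so I = ΣĪ (holes subtracted) = 11425.4 cm⁴.
Radius of gyration: k = √(I/A) = √(11425.4 / 143.44) = 8.92483 cm.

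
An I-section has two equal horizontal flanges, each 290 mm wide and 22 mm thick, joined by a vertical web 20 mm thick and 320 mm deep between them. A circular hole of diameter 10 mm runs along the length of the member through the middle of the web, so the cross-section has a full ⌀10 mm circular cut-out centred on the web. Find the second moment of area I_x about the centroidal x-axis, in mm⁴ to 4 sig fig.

Break the section into simple shapes (no overlaps), measuring from the bottom-left corner of the bounding box.
Bottom flange: 290 × 22, A = 6 380 mm², y = 11 mm, Ī = 257 327 mm⁴.
Web: 20 × 320, A = 6 400 mm², y = 182 mm, Ī = 54 613 333 mm⁴.
Top flange: 290 × 22, A = 6 380 mm², y = 353 mm, Ī = 257 327 mm⁴.
Hole (subtracted): ⌀10, A = 78.5398 mm², y = 182 mm, Ī = 490.874 mm⁴.
By symmetry the centroid is at mid-height, ȳ = 182 mm.
Transfer each piece to the centroidal x-axis using Ī + A·d² with d = y − 182:
  bottom flange: d = -171 mm → contributes +186 814 907 mm⁴
  web: d = 0 mm → contributes +54 613 333 mm⁴
  top flange: d = 171 mm → contributes +186 814 907 mm⁴
  hole: d = 0 mm → contributes −490.874 mm⁴
Total I = 428 242 656 mm⁴.

I_x ≈ 4.282 × 10⁸ mm⁴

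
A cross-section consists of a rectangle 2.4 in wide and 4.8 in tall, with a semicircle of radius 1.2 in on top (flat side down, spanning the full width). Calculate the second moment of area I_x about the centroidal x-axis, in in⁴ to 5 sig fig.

I_x ≈ 38.349 in⁴

Treat the section as a set of non-overlapping primitives; coordinates are from the bounding-box lower-left.
Rectangular body: 2.4 × 4.8, A = 11.52 in², y = 2.4 in, Ī = 22.1184 in⁴.
Semicircular cap: semicircle r = 1.2, A = 2.261947 in², y = 5.309296 in, Ī = 0.227592 in⁴.
Centroid: ȳ = ΣA·y / ΣA = 2.877485 in.
Transfer each piece to the centroidal x-axis using Ī + A·d² with d = y − 2.877485:
  rectangular body: d = -0.4774849 in → contributes +24.74487 in⁴
  semicircular cap: d = 2.431811 in → contributes +13.60408 in⁴
Total I = 38.34894 in⁴.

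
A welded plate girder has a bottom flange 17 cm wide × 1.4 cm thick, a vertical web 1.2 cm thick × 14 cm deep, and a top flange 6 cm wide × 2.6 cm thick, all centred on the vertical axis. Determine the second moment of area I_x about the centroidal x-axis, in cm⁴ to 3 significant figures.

Decompose the section into non-overlapping parts with the origin at the bottom-left of its bounding rectangle.
Bottom plate: 17 × 1.4, A = 23.8 cm², y = 0.7 cm, Ī = 3.8873 cm⁴.
Web plate: 1.2 × 14, A = 16.8 cm², y = 8.4 cm, Ī = 274.4 cm⁴.
Top plate: 6 × 2.6, A = 15.6 cm², y = 16.7 cm, Ī = 8.788 cm⁴.
Centroid: ȳ = ΣA·y / ΣA = 7.4431 cm.
Transfer each piece to the centroidal x-axis using Ī + A·d² with d = y − 7.4431:
  bottom plate: d = -6.7431 cm → contributes +1 086 cm⁴
  web plate: d = 0.95694 cm → contributes +289.78 cm⁴
  top plate: d = 9.2569 cm → contributes +1345.6 cm⁴
Total I = 2721.4 cm⁴.

I_x ≈ 2720 cm⁴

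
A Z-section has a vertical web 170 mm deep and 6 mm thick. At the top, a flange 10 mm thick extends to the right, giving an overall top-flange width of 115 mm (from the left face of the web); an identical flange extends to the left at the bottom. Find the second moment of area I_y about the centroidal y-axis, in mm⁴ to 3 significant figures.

Treat the section as a set of non-overlapping primitives; coordinates are from the bounding-box lower-left.
Web: 6 × 170, A = 1 020 mm², x = 112 mm, Ī = 3 060 mm⁴.
Top flange (beyond web): 109 × 10, A = 1 090 mm², x = 169.5 mm, Ī = 1 079 191 mm⁴.
Bottom flange (beyond web): 109 × 10, A = 1 090 mm², x = 54.5 mm, Ī = 1 079 191 mm⁴.
Centroid: x̄ = ΣA·x / ΣA = 112 mm.
Transfer each piece to the centroidal y-axis using Ī + A·d² with d = x − 112:
  web: d = 0 mm → contributes +3 060 mm⁴
  top flange (beyond web): d = 57.5 mm → contributes +4 683 003 mm⁴
  bottom flange (beyond web): d = -57.5 mm → contributes +4 683 003 mm⁴
Total I = 9 369 067 mm⁴.

I_y ≈ 9.37 × 10⁶ mm⁴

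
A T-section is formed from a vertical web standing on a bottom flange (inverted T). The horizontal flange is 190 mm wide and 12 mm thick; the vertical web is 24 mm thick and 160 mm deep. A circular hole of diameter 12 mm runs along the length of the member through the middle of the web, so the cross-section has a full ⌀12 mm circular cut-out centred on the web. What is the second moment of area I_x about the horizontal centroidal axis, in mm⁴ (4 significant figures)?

I_x ≈ 1.868 × 10⁷ mm⁴

Split into non-overlapping primitives; take the origin at the lower-left of the bounding box.
Flange: 190 × 12, A = 2 280 mm², y = 6 mm, Ī = 27 360 mm⁴.
Web: 24 × 160, A = 3 840 mm², y = 92 mm, Ī = 8 192 000 mm⁴.
Hole (subtracted): ⌀12, A = 113.097 mm², y = 92 mm, Ī = 1017.88 mm⁴.
Centroid: ȳ = ΣA·y / ΣA = 59.3576 mm.
Transfer each piece to the horizontal centroidal axis using Ī + A·d² with d = y − 59.3576:
  flange: d = -53.3576 mm → contributes +6 518 585 mm⁴
  web: d = 32.6424 mm → contributes +12 283 633 mm⁴
  hole: d = 32.6424 mm → contributes −121 526 mm⁴
Total I = 18 680 691 mm⁴.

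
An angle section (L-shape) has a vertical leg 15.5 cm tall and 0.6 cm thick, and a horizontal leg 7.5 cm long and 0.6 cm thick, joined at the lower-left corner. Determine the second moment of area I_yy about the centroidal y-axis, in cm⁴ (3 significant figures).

I_yy ≈ 57.0 cm⁴

Split into non-overlapping primitives; take the origin at the lower-left of the bounding box.
Vertical leg: 0.6 × 15.5, A = 9.3 cm², x = 0.3 cm, Ī = 0.279 cm⁴.
Horizontal leg (remainder): 6.9 × 0.6, A = 4.14 cm², x = 4.05 cm, Ī = 16.425 cm⁴.
Centroid: x̄ = ΣA·x / ΣA = 1.4551 cm.
Transfer each piece to the centroidal y-axis using Ī + A·d² with d = x − 1.4551:
  vertical leg: d = -1.1551 cm → contributes +12.688 cm⁴
  horizontal leg (remainder): d = 2.5949 cm → contributes +44.301 cm⁴
Total I = 56.99 cm⁴.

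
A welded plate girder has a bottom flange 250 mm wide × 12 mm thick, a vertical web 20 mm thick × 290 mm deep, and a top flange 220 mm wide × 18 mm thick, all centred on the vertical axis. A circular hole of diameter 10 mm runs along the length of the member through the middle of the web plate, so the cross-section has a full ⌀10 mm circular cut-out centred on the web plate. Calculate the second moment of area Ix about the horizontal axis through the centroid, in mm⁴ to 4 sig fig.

Ix ≈ 2.012 × 10⁸ mm⁴

Decompose the section into non-overlapping parts with the origin at the bottom-left of its bounding rectangle.
Bottom plate: 250 × 12, A = 3 000 mm², y = 6 mm, Ī = 36 000 mm⁴.
Web plate: 20 × 290, A = 5 800 mm², y = 157 mm, Ī = 40 648 333 mm⁴.
Top plate: 220 × 18, A = 3 960 mm², y = 311 mm, Ī = 106 920 mm⁴.
Hole (subtracted): ⌀10, A = 78.5398 mm², y = 157 mm, Ī = 490.874 mm⁴.
Centroid: ȳ = ΣA·y / ΣA = 169.368 mm.
Transfer each piece to the horizontal axis through the centroid using Ī + A·d² with d = y − 169.368:
  bottom plate: d = -163.368 mm → contributes +80 102 978 mm⁴
  web plate: d = -12.3677 mm → contributes +41 535 496 mm⁴
  top plate: d = 141.632 mm → contributes +79 543 409 mm⁴
  hole: d = -12.3677 mm → contributes −12504.2 mm⁴
Total I = 201 169 379 mm⁴.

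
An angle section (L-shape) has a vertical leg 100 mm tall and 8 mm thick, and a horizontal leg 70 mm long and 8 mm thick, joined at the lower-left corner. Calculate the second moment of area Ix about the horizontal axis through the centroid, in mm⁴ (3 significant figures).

Ix ≈ 1.32 × 10⁶ mm⁴

Split into non-overlapping primitives; take the origin at the lower-left of the bounding box.
Vertical leg: 8 × 100, A = 800 mm², y = 50 mm, Ī = 666 667 mm⁴.
Horizontal leg (remainder): 62 × 8, A = 496 mm², y = 4 mm, Ī = 2645.3 mm⁴.
Centroid: ȳ = ΣA·y / ΣA = 32.395 mm.
Transfer each piece to the horizontal axis through the centroid using Ī + A·d² with d = y − 32.395:
  vertical leg: d = 17.605 mm → contributes +914 614 mm⁴
  horizontal leg (remainder): d = -28.395 mm → contributes +402 560 mm⁴
Total I = 1 317 174 mm⁴.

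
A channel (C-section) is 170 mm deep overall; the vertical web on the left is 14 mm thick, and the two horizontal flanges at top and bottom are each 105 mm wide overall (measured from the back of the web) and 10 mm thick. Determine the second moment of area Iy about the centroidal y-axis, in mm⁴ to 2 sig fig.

Iy ≈ 4.1 × 10⁶ mm⁴

Treat the section as a set of non-overlapping primitives; coordinates are from the bounding-box lower-left.
Web: 14 × 170, A = 2 380 mm², x = 7 mm, Ī = 38 873 mm⁴.
Top flange (beyond web): 91 × 10, A = 910 mm², x = 59.5 mm, Ī = 627 976 mm⁴.
Bottom flange (beyond web): 91 × 10, A = 910 mm², x = 59.5 mm, Ī = 627 976 mm⁴.
Centroid: x̄ = ΣA·x / ΣA = 29.75 mm.
Transfer each piece to the centroidal y-axis using Ī + A·d² with d = x − 29.75:
  web: d = -22.75 mm → contributes +1 270 672 mm⁴
  top flange (beyond web): d = 29.75 mm → contributes +1 433 383 mm⁴
  bottom flange (beyond web): d = 29.75 mm → contributes +1 433 383 mm⁴
Total I = 4 137 438 mm⁴.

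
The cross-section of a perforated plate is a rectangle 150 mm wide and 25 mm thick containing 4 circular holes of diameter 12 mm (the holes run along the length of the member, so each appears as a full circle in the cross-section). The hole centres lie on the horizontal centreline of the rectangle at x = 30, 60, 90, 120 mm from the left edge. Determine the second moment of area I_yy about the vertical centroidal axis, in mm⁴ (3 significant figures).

I_yy ≈ 6.52 × 10⁶ mm⁴

Split into non-overlapping primitives; take the origin at the lower-left of the bounding box.
Plate: 150 × 25, A = 3 750 mm², x = 75 mm, Ī = 7 031 250 mm⁴.
Hole 1 (subtracted): ⌀12, A = 113.1 mm², x = 30 mm, Ī = 1017.9 mm⁴.
Hole 2 (subtracted): ⌀12, A = 113.1 mm², x = 60 mm, Ī = 1017.9 mm⁴.
Hole 3 (subtracted): ⌀12, A = 113.1 mm², x = 90 mm, Ī = 1017.9 mm⁴.
Hole 4 (subtracted): ⌀12, A = 113.1 mm², x = 120 mm, Ī = 1017.9 mm⁴.
By symmetry the centroid is at mid-width, x̄ = 75 mm.
Transfer each piece to the vertical centroidal axis using Ī + A·d² with d = x − 75:
  plate: d = 0 mm → contributes +7 031 250 mm⁴
  hole 1: d = -45 mm → contributes −230 040 mm⁴
  hole 2: d = -15 mm → contributes −26 465 mm⁴
  hole 3: d = 15 mm → contributes −26 465 mm⁴
  hole 4: d = 45 mm → contributes −230 040 mm⁴
Total I = 6 518 240 mm⁴.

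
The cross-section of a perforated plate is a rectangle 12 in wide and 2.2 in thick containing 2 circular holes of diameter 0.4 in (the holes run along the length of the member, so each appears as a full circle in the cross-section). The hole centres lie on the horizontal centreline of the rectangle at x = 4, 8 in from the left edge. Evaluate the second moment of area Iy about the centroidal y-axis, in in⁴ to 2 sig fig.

Iy ≈ 320 in⁴

Treat the section as a set of non-overlapping primitives; coordinates are from the bounding-box lower-left.
Plate: 12 × 2.2, A = 26.4 in², x = 6 in, Ī = 316.8 in⁴.
Hole 1 (subtracted): ⌀0.4, A = 0.1257 in², x = 4 in, Ī = 0.001257 in⁴.
Hole 2 (subtracted): ⌀0.4, A = 0.1257 in², x = 8 in, Ī = 0.001257 in⁴.
By symmetry the centroid is at mid-width, x̄ = 6 in.
Transfer each piece to the centroidal y-axis using Ī + A·d² with d = x − 6:
  plate: d = 0 in → contributes +316.8 in⁴
  hole 1: d = -2 in → contributes −0.5039 in⁴
  hole 2: d = 2 in → contributes −0.5039 in⁴
Total I = 315.8 in⁴.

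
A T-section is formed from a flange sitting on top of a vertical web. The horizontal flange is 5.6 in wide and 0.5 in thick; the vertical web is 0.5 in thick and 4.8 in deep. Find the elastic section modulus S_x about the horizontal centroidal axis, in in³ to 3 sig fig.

S_x ≈ 3.59 in³

Split into non-overlapping primitives; take the origin at the lower-left of the bounding box.
Flange: 5.6 × 0.5, A = 2.8 in², y = 5.05 in, Ī = 0.058333 in⁴.
Web: 0.5 × 4.8, A = 2.4 in², y = 2.4 in, Ī = 4.608 in⁴.
Centroid: ȳ = ΣA·y / ΣA = 3.8269 in.
Transfer each piece to the horizontal centroidal axis using Ī + A·d² with d = y − 3.8269:
  flange: d = 1.2231 in → contributes +4.2469 in⁴
  web: d = -1.4269 in → contributes +9.4947 in⁴
Total I = 13.742 in⁴.
Extreme fibre distance c = 3.8269 in; S = I/c = 3.5908 in³.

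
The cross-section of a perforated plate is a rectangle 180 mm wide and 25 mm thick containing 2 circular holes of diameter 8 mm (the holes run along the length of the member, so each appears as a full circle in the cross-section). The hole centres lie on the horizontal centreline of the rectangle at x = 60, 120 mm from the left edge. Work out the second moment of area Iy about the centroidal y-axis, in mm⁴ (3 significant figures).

Break the section into simple shapes (no overlaps), measuring from the bottom-left corner of the bounding box.
Plate: 180 × 25, A = 4 500 mm², x = 90 mm, Ī = 12 150 000 mm⁴.
Hole 1 (subtracted): ⌀8, A = 50.265 mm², x = 60 mm, Ī = 201.06 mm⁴.
Hole 2 (subtracted): ⌀8, A = 50.265 mm², x = 120 mm, Ī = 201.06 mm⁴.
By symmetry the centroid is at mid-width, x̄ = 90 mm.
Transfer each piece to the centroidal y-axis using Ī + A·d² with d = x − 90:
  plate: d = 0 mm → contributes +12 150 000 mm⁴
  hole 1: d = -30 mm → contributes −45 440 mm⁴
  hole 2: d = 30 mm → contributes −45 440 mm⁴
Total I = 12 059 120 mm⁴.

Iy ≈ 1.21 × 10⁷ mm⁴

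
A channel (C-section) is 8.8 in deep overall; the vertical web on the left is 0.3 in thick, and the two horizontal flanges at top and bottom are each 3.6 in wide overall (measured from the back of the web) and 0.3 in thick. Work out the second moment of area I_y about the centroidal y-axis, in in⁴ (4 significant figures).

I_y ≈ 5.482 in⁴

Treat the section as a set of non-overlapping primitives; coordinates are from the bounding-box lower-left.
Web: 0.3 × 8.8, A = 2.64 in², x = 0.15 in, Ī = 0.0198 in⁴.
Top flange (beyond web): 3.3 × 0.3, A = 0.99 in², x = 1.95 in, Ī = 0.898425 in⁴.
Bottom flange (beyond web): 3.3 × 0.3, A = 0.99 in², x = 1.95 in, Ī = 0.898425 in⁴.
Centroid: x̄ = ΣA·x / ΣA = 0.921429 in.
Transfer each piece to the centroidal y-axis using Ī + A·d² with d = x − 0.921429:
  web: d = -0.771429 in → contributes +1.59087 in⁴
  top flange (beyond web): d = 1.02857 in → contributes +1.9458 in⁴
  bottom flange (beyond web): d = 1.02857 in → contributes +1.9458 in⁴
Total I = 5.48248 in⁴.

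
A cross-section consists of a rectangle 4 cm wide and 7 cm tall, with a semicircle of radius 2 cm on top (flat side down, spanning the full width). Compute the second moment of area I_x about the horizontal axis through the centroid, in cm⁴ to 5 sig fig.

I_x ≈ 213.14 cm⁴

Break the section into simple shapes (no overlaps), measuring from the bottom-left corner of the bounding box.
Rectangular body: 4 × 7, A = 28 cm², y = 3.5 cm, Ī = 114.3333 cm⁴.
Semicircular cap: semicircle r = 2, A = 6.283185 cm², y = 7.848826 cm, Ī = 1.756111 cm⁴.
Centroid: ȳ = ΣA·y / ΣA = 4.297023 cm.
Transfer each piece to the horizontal axis through the centroid using Ī + A·d² with d = y − 4.297023:
  rectangular body: d = -0.7970228 cm → contributes +132.1202 cm⁴
  semicircular cap: d = 3.551804 cm → contributes +81.02043 cm⁴
Total I = 213.1406 cm⁴.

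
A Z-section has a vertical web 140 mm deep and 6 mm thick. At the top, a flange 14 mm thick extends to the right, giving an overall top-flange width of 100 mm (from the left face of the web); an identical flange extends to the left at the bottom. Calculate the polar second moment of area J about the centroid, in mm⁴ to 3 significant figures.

J ≈ 2.04 × 10⁷ mm⁴

Split into non-overlapping primitives; take the origin at the lower-left of the bounding box.
Web: 6 × 140, A = 840 mm², y = 70 mm, Ī = 1 372 000 mm⁴.
Top flange (beyond web): 94 × 14, A = 1 316 mm², y = 133 mm, Ī = 21 495 mm⁴.
Bottom flange (beyond web): 94 × 14, A = 1 316 mm², y = 7 mm, Ī = 21 495 mm⁴.
Centroid: ȳ = ΣA·y / ΣA = 70 mm.
Transfer each piece to the centroidal x-axis using Ī + A·d² with d = y − 70:
  web: d = 0 mm → contributes +1 372 000 mm⁴
  top flange (beyond web): d = 63 mm → contributes +5 244 699 mm⁴
  bottom flange (beyond web): d = -63 mm → contributes +5 244 699 mm⁴
Total I = 11 861 397 mm⁴.
For the y-axis: x̄ = 97 mm.
Repeating about the centroidal y-axis gives I_y = 8 520 549 mm⁴.
Polar second moment: J = I_x + I_y = 20 381 947 mm⁴.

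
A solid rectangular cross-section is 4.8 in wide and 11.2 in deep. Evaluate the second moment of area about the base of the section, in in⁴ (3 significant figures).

The section: 4.8 × 11.2, A = 53.76 in², y = 5.6 in, Ī = 561.97 in⁴.
Transfer it to the base of the section using Ī + A·d² with d = y − 0:
  the section: d = 5.6 in → contributes +2247.9 in⁴
Total I = 2247.9 in⁴.

I_base ≈ 2250 in⁴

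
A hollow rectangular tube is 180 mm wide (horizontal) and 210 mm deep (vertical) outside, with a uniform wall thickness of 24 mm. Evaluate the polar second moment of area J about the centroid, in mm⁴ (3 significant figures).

J ≈ 1.63 × 10⁸ mm⁴

Split into non-overlapping primitives; take the origin at the lower-left of the bounding box.
Outer rectangle: 180 × 210, A = 37 800 mm², y = 105 mm, Ī = 138 915 000 mm⁴.
Inner void (subtracted): 132 × 162, A = 21 384 mm², y = 105 mm, Ī = 46 766 808 mm⁴.
By symmetry the centroid is at mid-height, ȳ = 105 mm.
All pieces are centred on the centroidal x-axis, so I = ΣĪ (holes subtracted) = 92 148 192 mm⁴.
Repeating about the centroidal y-axis gives I_y = 71 010 432 mm⁴.
Polar second moment: J = I_x + I_y = 163 158 624 mm⁴.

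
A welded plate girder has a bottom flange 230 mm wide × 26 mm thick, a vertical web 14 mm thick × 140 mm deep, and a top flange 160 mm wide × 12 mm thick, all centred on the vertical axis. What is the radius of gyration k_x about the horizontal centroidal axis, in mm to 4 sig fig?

k_x ≈ 66.34 mm

Break the section into simple shapes (no overlaps), measuring from the bottom-left corner of the bounding box.
Bottom plate: 230 × 26, A = 5 980 mm², y = 13 mm, Ī = 336 873 mm⁴.
Web plate: 14 × 140, A = 1 960 mm², y = 96 mm, Ī = 3 201 333 mm⁴.
Top plate: 160 × 12, A = 1 920 mm², y = 172 mm, Ī = 23 040 mm⁴.
Centroid: ȳ = ΣA·y / ΣA = 60.4604 mm.
Transfer each piece to the horizontal centroidal axis using Ī + A·d² with d = y − 60.4604:
  bottom plate: d = -47.4604 mm → contributes +13 806 787 mm⁴
  web plate: d = 35.5396 mm → contributes +5 676 931 mm⁴
  top plate: d = 111.54 mm → contributes +23 909 898 mm⁴
Total I = 43 393 616 mm⁴.
Radius of gyration: k = √(I/A) = √(43 393 616 / 9 860) = 66.3398 mm.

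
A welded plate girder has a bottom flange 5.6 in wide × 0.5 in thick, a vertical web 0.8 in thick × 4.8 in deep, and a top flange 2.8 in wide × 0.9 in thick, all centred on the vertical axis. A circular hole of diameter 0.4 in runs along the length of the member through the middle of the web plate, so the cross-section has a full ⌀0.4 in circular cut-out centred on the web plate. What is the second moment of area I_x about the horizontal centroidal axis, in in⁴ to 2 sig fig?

Decompose the section into non-overlapping parts with the origin at the bottom-left of its bounding rectangle.
Bottom plate: 5.6 × 0.5, A = 2.8 in², y = 0.25 in, Ī = 0.05833 in⁴.
Web plate: 0.8 × 4.8, A = 3.84 in², y = 2.9 in, Ī = 7.373 in⁴.
Top plate: 2.8 × 0.9, A = 2.52 in², y = 5.75 in, Ī = 0.1701 in⁴.
Hole (subtracted): ⌀0.4, A = 0.1257 in², y = 2.9 in, Ī = 0.001257 in⁴.
Centroid: ȳ = ΣA·y / ΣA = 2.874 in.
Transfer each piece to the horizontal centroidal axis using Ī + A·d² with d = y − 2.874:
  bottom plate: d = -2.624 in → contributes +19.33 in⁴
  web plate: d = 0.02634 in → contributes +7.375 in⁴
  top plate: d = 2.876 in → contributes +21.02 in⁴
  hole: d = 0.02634 in → contributes −0.001344 in⁴
Total I = 47.73 in⁴.

I_x ≈ 48 in⁴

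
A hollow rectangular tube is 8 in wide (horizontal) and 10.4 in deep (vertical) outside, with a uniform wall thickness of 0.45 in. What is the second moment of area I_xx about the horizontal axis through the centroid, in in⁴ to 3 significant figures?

Split into non-overlapping primitives; take the origin at the lower-left of the bounding box.
Outer rectangle: 8 × 10.4, A = 83.2 in², y = 5.2 in, Ī = 749.91 in⁴.
Inner void (subtracted): 7.1 × 9.5, A = 67.45 in², y = 5.2 in, Ī = 507.28 in⁴.
By symmetry the centroid is at mid-height, ȳ = 5.2 in.
All pieces are centred on the horizontal axis through the centroid, so I = ΣĪ (holes subtracted) = 242.63 in⁴.

I_xx ≈ 243 in⁴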